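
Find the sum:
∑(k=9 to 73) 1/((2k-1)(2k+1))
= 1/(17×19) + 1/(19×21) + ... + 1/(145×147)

Partial fractions: 1/((2k-1)(2k+1)) = (1/2)[1/(2k-1) - 1/(2k+1)]
The series telescopes:
= (1/2)[1/17 - 1/147]
= 65/2499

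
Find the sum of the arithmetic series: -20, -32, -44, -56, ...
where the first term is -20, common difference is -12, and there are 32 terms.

Sₙ = n/2 × (first + last)
Last term = a + (n-1)d = -20 + (32-1)×(-12) = -392
S_32 = 32/2 × (-20 + (-392))
S_32 = 32/2 × (-412) = -6592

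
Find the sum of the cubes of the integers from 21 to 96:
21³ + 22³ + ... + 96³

Use ∑_{k=1}^{n} k³ = [n(n+1)/2]², then subtract the first 20 terms.
∑_{k=1}^{96} k³ = [96×97/2]² = 4656² = 21678336
∑_{k=1}^{20} k³ = [20×21/2]² = 210² = 44100
∑_{k=21}^{96} k³ = 21678336 - 44100 = 21634236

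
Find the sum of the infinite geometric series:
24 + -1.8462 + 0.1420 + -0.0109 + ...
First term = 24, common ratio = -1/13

For |r| < 1, S = a / (1 - r)
S = 24 / (1 - (-1/13))
S = 24 / (14/13)
S = 156/7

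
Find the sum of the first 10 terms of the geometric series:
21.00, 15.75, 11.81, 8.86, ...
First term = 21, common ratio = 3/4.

Sₙ = a(1 - rⁿ) / (1 - r)
S_10 = 21(1 - (3/4)^10) / (1 - (3/4))
S_10 = 21(1 - (59049/1048576)) / (1/4)
S_10 = 20780067/262144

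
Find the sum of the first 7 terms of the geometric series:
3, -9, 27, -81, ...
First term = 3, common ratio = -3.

Sₙ = a(1 - rⁿ) / (1 - r)
S_7 = 3(1 - (-3)^7) / (1 - (-3))
S_7 = 3(1 - (-2187)) / (4)
S_7 = 1641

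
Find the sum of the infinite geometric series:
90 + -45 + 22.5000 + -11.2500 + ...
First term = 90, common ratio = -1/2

For |r| < 1, S = a / (1 - r)
S = 90 / (1 - (-1/2))
S = 90 / (3/2)
S = 60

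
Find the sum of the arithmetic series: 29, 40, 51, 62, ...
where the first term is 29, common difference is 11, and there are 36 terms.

Sₙ = n/2 × (first + last)
Last term = a + (n-1)d = 29 + (36-1)×11 = 414
S_36 = 36/2 × (29 + 414)
S_36 = 36/2 × 443 = 7974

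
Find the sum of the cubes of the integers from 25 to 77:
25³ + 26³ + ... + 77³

Use ∑_{k=1}^{n} k³ = [n(n+1)/2]², then subtract the first 24 terms.
∑_{k=1}^{77} k³ = [77×78/2]² = 3003² = 9018009
∑_{k=1}^{24} k³ = [24×25/2]² = 300² = 90000
∑_{k=25}^{77} k³ = 9018009 - 90000 = 8928009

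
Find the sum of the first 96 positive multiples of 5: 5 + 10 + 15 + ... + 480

Factor out 5: = 5(1 + 2 + ... + 96) = 5 × n(n+1)/2
= 5 × 96×97/2
= 5 × 4656
= 23280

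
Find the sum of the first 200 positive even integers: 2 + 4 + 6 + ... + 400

Sum of first n even numbers = n(n+1)
= 200×201
= 40200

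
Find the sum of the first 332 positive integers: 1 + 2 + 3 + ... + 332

Formula: ∑k = n(n+1)/2
= 332×333/2
= 110556/2
= 55278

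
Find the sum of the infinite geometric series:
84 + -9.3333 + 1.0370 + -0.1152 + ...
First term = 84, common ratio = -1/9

For |r| < 1, S = a / (1 - r)
S = 84 / (1 - (-1/9))
S = 84 / (10/9)
S = 378/5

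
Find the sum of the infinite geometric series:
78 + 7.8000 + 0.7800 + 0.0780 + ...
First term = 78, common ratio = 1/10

For |r| < 1, S = a / (1 - r)
S = 78 / (1 - (1/10))
S = 78 / (9/10)
S = 260/3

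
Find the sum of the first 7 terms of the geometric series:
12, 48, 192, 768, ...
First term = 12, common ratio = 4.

Sₙ = a(1 - rⁿ) / (1 - r)
S_7 = 12(1 - 4^7) / (1 - 4)
S_7 = 12(1 - 16384) / (-3)
S_7 = 65532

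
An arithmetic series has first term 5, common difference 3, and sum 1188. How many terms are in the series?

Using S = n/2 × [2a + (n-1)d]
1188 = n/2 × [2(5) + (n-1)(3)]
1188 = n/2 × [10 + 3n - 3]
2376 = n × [7 + 3n]
3n² + (7)n - 2376 = 0
Discriminant: Δ = (7)² - 4(3)(-2376) = 49 + 28512 = 28561
√Δ = 169
n = [-(7) + √Δ] / (2·3) = (-7 + 169) / 6 = 162 / 6 = 27
(The negative root is discarded since n must be a positive integer.)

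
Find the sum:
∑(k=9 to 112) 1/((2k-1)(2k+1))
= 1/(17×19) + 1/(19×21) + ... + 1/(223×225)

Partial fractions: 1/((2k-1)(2k+1)) = (1/2)[1/(2k-1) - 1/(2k+1)]
The series telescopes:
= (1/2)[1/17 - 1/225]
= 104/3825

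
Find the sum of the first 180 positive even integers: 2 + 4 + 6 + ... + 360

Sum of first n even numbers = n(n+1)
= 180×181
= 32580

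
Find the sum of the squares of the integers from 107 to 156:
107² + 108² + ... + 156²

Use ∑_{k=1}^{n} k² = n(n+1)(2n+1)/6, then subtract the first 106 terms.
∑_{k=1}^{156} k² = 156×157×313/6 = 1277666
∑_{k=1}^{106} k² = 106×107×213/6 = 402641
∑_{k=107}^{156} k² = 1277666 - 402641 = 875025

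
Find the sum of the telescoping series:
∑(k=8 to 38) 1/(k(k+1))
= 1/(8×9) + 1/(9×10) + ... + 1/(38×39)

Partial fractions: 1/(k(k+1)) = 1/k - 1/(k+1)
The series telescopes:
= (1/8 - 1/9) + (1/9 - 1/10) + ... + (1/38 - 1/39)
= 1/8 - 1/39
= 31/312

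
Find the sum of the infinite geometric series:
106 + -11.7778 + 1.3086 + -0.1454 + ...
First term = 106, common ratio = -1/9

For |r| < 1, S = a / (1 - r)
S = 106 / (1 - (-1/9))
S = 106 / (10/9)
S = 477/5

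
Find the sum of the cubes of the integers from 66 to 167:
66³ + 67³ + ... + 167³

Use ∑_{k=1}^{n} k³ = [n(n+1)/2]², then subtract the first 65 terms.
∑_{k=1}^{167} k³ = [167×168/2]² = 14028² = 196784784
∑_{k=1}^{65} k³ = [65×66/2]² = 2145² = 4601025
∑_{k=66}^{167} k³ = 196784784 - 4601025 = 192183759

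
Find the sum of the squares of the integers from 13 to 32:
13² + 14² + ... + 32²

Use ∑_{k=1}^{n} k² = n(n+1)(2n+1)/6, then subtract the first 12 terms.
∑_{k=1}^{32} k² = 32×33×65/6 = 11440
∑_{k=1}^{12} k² = 12×13×25/6 = 650
∑_{k=13}^{32} k² = 11440 - 650 = 10790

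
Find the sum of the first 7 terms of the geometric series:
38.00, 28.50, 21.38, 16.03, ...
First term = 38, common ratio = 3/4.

Sₙ = a(1 - rⁿ) / (1 - r)
S_7 = 38(1 - (3/4)^7) / (1 - (3/4))
S_7 = 38(1 - (2187/16384)) / (1/4)
S_7 = 269743/2048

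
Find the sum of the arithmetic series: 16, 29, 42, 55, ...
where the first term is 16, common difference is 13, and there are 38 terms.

Sₙ = n/2 × (first + last)
Last term = a + (n-1)d = 16 + (38-1)×13 = 497
S_38 = 38/2 × (16 + 497)
S_38 = 38/2 × 513 = 9747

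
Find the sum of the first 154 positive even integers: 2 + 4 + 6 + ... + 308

Sum of first n even numbers = n(n+1)
= 154×155
= 23870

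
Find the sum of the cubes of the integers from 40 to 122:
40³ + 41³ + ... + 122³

Use ∑_{k=1}^{n} k³ = [n(n+1)/2]², then subtract the first 39 terms.
∑_{k=1}^{122} k³ = [122×123/2]² = 7503² = 56295009
∑_{k=1}^{39} k³ = [39×40/2]² = 780² = 608400
∑_{k=40}^{122} k³ = 56295009 - 608400 = 55686609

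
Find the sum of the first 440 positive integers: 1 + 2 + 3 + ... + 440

Formula: ∑k = n(n+1)/2
= 440×441/2
= 194040/2
= 97020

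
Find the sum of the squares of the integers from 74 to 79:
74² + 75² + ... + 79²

Use ∑_{k=1}^{n} k² = n(n+1)(2n+1)/6, then subtract the first 73 terms.
∑_{k=1}^{79} k² = 79×80×159/6 = 167480
∑_{k=1}^{73} k² = 73×74×147/6 = 132349
∑_{k=74}^{79} k² = 167480 - 132349 = 35131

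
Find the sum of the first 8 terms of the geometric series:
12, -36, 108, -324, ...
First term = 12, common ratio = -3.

Sₙ = a(1 - rⁿ) / (1 - r)
S_8 = 12(1 - (-3)^8) / (1 - (-3))
S_8 = 12(1 - 6561) / (4)
S_8 = -19680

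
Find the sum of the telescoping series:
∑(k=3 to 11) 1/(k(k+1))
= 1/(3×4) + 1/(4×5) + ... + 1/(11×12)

Partial fractions: 1/(k(k+1)) = 1/k - 1/(k+1)
The series telescopes:
= (1/3 - 1/4) + (1/4 - 1/5) + ... + (1/11 - 1/12)
= 1/3 - 1/12
= 1/4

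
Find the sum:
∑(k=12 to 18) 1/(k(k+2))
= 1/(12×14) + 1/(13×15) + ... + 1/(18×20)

Partial fractions: 1/(k(k+2)) = (1/2)[1/k - 1/(k+2)]
Telescoping leaves the first two and last two terms:
= (1/2)[1/12 + 1/13 - 1/19 - 1/20]
= 427/14820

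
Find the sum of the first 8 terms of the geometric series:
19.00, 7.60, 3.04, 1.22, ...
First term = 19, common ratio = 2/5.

Sₙ = a(1 - rⁿ) / (1 - r)
S_8 = 19(1 - (2/5)^8) / (1 - (2/5))
S_8 = 19(1 - (256/390625)) / (3/5)
S_8 = 2472337/78125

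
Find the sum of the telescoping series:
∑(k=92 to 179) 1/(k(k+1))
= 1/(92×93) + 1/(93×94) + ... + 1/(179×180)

Partial fractions: 1/(k(k+1)) = 1/k - 1/(k+1)
The series telescopes:
= (1/92 - 1/93) + (1/93 - 1/94) + ... + (1/179 - 1/180)
= 1/92 - 1/180
= 11/2070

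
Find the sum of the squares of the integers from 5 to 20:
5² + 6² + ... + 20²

Use ∑_{k=1}^{n} k² = n(n+1)(2n+1)/6, then subtract the first 4 terms.
∑_{k=1}^{20} k² = 20×21×41/6 = 2870
∑_{k=1}^{4} k² = 4×5×9/6 = 30
∑_{k=5}^{20} k² = 2870 - 30 = 2840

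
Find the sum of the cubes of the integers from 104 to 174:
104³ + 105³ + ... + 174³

Use ∑_{k=1}^{n} k³ = [n(n+1)/2]², then subtract the first 103 terms.
∑_{k=1}^{174} k³ = [174×175/2]² = 15225² = 231800625
∑_{k=1}^{103} k³ = [103×104/2]² = 5356² = 28686736
∑_{k=104}^{174} k³ = 231800625 - 28686736 = 203113889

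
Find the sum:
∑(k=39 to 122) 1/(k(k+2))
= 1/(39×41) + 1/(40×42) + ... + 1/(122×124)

Partial fractions: 1/(k(k+2)) = (1/2)[1/k - 1/(k+2)]
Telescoping leaves the first two and last two terms:
= (1/2)[1/39 + 1/40 - 1/123 - 1/124]
= 68299/3965520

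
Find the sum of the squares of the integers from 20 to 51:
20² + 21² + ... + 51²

Use ∑_{k=1}^{n} k² = n(n+1)(2n+1)/6, then subtract the first 19 terms.
∑_{k=1}^{51} k² = 51×52×103/6 = 45526
∑_{k=1}^{19} k² = 19×20×39/6 = 2470
∑_{k=20}^{51} k² = 45526 - 2470 = 43056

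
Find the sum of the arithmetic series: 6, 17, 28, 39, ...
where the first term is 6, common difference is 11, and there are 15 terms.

Sₙ = n/2 × (first + last)
Last term = a + (n-1)d = 6 + (15-1)×11 = 160
S_15 = 15/2 × (6 + 160)
S_15 = 15/2 × 166 = 1245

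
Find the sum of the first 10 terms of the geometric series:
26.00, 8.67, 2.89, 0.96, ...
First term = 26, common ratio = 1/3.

Sₙ = a(1 - rⁿ) / (1 - r)
S_10 = 26(1 - (1/3)^10) / (1 - (1/3))
S_10 = 26(1 - (1/59049)) / (2/3)
S_10 = 767624/19683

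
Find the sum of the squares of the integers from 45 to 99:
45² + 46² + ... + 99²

Use ∑_{k=1}^{n} k² = n(n+1)(2n+1)/6, then subtract the first 44 terms.
∑_{k=1}^{99} k² = 99×100×199/6 = 328350
∑_{k=1}^{44} k² = 44×45×89/6 = 29370
∑_{k=45}^{99} k² = 328350 - 29370 = 298980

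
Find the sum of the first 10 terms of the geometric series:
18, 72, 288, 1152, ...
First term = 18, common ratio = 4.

Sₙ = a(1 - rⁿ) / (1 - r)
S_10 = 18(1 - 4^10) / (1 - 4)
S_10 = 18(1 - 1048576) / (-3)
S_10 = 6291450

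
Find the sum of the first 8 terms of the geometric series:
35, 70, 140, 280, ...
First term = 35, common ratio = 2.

Sₙ = a(1 - rⁿ) / (1 - r)
S_8 = 35(1 - 2^8) / (1 - 2)
S_8 = 35(1 - 256) / (-1)
S_8 = 8925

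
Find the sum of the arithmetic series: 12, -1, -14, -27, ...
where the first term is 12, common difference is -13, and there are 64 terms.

Sₙ = n/2 × (first + last)
Last term = a + (n-1)d = 12 + (64-1)×(-13) = -807
S_64 = 64/2 × (12 + (-807))
S_64 = 64/2 × (-795) = -25440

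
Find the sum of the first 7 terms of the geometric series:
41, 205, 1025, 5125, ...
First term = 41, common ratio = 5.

Sₙ = a(1 - rⁿ) / (1 - r)
S_7 = 41(1 - 5^7) / (1 - 5)
S_7 = 41(1 - 78125) / (-4)
S_7 = 800771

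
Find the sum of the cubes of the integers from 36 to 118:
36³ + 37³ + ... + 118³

Use ∑_{k=1}^{n} k³ = [n(n+1)/2]², then subtract the first 35 terms.
∑_{k=1}^{118} k³ = [118×119/2]² = 7021² = 49294441
∑_{k=1}^{35} k³ = [35×36/2]² = 630² = 396900
∑_{k=36}^{118} k³ = 49294441 - 396900 = 48897541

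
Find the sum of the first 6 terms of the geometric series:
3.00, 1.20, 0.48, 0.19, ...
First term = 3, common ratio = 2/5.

Sₙ = a(1 - rⁿ) / (1 - r)
S_6 = 3(1 - (2/5)^6) / (1 - (2/5))
S_6 = 3(1 - (64/15625)) / (3/5)
S_6 = 15561/3125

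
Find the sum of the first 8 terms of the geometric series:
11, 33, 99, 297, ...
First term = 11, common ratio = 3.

Sₙ = a(1 - rⁿ) / (1 - r)
S_8 = 11(1 - 3^8) / (1 - 3)
S_8 = 11(1 - 6561) / (-2)
S_8 = 36080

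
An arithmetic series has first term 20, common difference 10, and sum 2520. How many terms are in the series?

Using S = n/2 × [2a + (n-1)d]
2520 = n/2 × [2(20) + (n-1)(10)]
2520 = n/2 × [40 + 10n - 10]
5040 = n × [30 + 10n]
10n² + (30)n - 5040 = 0
Discriminant: Δ = (30)² - 4(10)(-5040) = 900 + 201600 = 202500
√Δ = 450
n = [-(30) + √Δ] / (2·10) = (-30 + 450) / 20 = 420 / 20 = 21
(The negative root is discarded since n must be a positive integer.)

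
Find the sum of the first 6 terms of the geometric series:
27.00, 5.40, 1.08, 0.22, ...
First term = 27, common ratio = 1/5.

Sₙ = a(1 - rⁿ) / (1 - r)
S_6 = 27(1 - (1/5)^6) / (1 - (1/5))
S_6 = 27(1 - (1/15625)) / (4/5)
S_6 = 105462/3125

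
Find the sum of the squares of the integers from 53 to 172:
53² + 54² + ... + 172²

Use ∑_{k=1}^{n} k² = n(n+1)(2n+1)/6, then subtract the first 52 terms.
∑_{k=1}^{172} k² = 172×173×345/6 = 1710970
∑_{k=1}^{52} k² = 52×53×105/6 = 48230
∑_{k=53}^{172} k² = 1710970 - 48230 = 1662740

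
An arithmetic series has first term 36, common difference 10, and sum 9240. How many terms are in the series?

Using S = n/2 × [2a + (n-1)d]
9240 = n/2 × [2(36) + (n-1)(10)]
9240 = n/2 × [72 + 10n - 10]
18480 = n × [62 + 10n]
10n² + (62)n - 18480 = 0
Discriminant: Δ = (62)² - 4(10)(-18480) = 3844 + 739200 = 743044
√Δ = 862
n = [-(62) + √Δ] / (2·10) = (-62 + 862) / 20 = 800 / 20 = 40
(The negative root is discarded since n must be a positive integer.)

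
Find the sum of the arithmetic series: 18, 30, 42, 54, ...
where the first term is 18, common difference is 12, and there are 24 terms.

Sₙ = n/2 × (first + last)
Last term = a + (n-1)d = 18 + (24-1)×12 = 294
S_24 = 24/2 × (18 + 294)
S_24 = 24/2 × 312 = 3744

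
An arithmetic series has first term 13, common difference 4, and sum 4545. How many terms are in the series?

Using S = n/2 × [2a + (n-1)d]
4545 = n/2 × [2(13) + (n-1)(4)]
4545 = n/2 × [26 + 4n - 4]
9090 = n × [22 + 4n]
4n² + (22)n - 9090 = 0
Discriminant: Δ = (22)² - 4(4)(-9090) = 484 + 145440 = 145924
√Δ = 382
n = [-(22) + √Δ] / (2·4) = (-22 + 382) / 8 = 360 / 8 = 45
(The negative root is discarded since n must be a positive integer.)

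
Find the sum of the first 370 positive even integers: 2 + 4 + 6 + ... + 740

Sum of first n even numbers = n(n+1)
= 370×371
= 137270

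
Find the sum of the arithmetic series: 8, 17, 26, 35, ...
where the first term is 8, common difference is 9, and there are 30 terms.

Sₙ = n/2 × (first + last)
Last term = a + (n-1)d = 8 + (30-1)×9 = 269
S_30 = 30/2 × (8 + 269)
S_30 = 30/2 × 277 = 4155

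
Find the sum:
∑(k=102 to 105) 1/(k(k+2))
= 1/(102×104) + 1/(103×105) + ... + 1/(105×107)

Partial fractions: 1/(k(k+2)) = (1/2)[1/k - 1/(k+2)]
Telescoping leaves the first two and last two terms:
= (1/2)[1/102 + 1/103 - 1/106 - 1/107]
= 21833/59579526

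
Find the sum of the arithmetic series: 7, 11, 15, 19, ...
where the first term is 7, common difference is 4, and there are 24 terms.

Sₙ = n/2 × (first + last)
Last term = a + (n-1)d = 7 + (24-1)×4 = 99
S_24 = 24/2 × (7 + 99)
S_24 = 24/2 × 106 = 1272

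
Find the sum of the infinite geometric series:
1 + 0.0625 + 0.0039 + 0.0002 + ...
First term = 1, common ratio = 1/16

For |r| < 1, S = a / (1 - r)
S = 1 / (1 - (1/16))
S = 1 / (15/16)
S = 16/15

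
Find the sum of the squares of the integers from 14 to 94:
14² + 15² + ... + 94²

Use ∑_{k=1}^{n} k² = n(n+1)(2n+1)/6, then subtract the first 13 terms.
∑_{k=1}^{94} k² = 94×95×189/6 = 281295
∑_{k=1}^{13} k² = 13×14×27/6 = 819
∑_{k=14}^{94} k² = 281295 - 819 = 280476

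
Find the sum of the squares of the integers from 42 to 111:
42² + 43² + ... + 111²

Use ∑_{k=1}^{n} k² = n(n+1)(2n+1)/6, then subtract the first 41 terms.
∑_{k=1}^{111} k² = 111×112×223/6 = 462056
∑_{k=1}^{41} k² = 41×42×83/6 = 23821
∑_{k=42}^{111} k² = 462056 - 23821 = 438235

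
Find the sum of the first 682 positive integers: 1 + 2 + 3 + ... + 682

Formula: ∑k = n(n+1)/2
= 682×683/2
= 465806/2
= 232903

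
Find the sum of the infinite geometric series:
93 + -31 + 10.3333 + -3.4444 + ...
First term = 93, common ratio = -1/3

For |r| < 1, S = a / (1 - r)
S = 93 / (1 - (-1/3))
S = 93 / (4/3)
S = 279/4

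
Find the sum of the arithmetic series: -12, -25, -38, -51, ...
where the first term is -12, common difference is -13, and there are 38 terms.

Sₙ = n/2 × (first + last)
Last term = a + (n-1)d = -12 + (38-1)×(-13) = -493
S_38 = 38/2 × (-12 + (-493))
S_38 = 38/2 × (-505) = -9595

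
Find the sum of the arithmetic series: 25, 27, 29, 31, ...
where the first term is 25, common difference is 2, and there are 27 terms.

Sₙ = n/2 × (first + last)
Last term = a + (n-1)d = 25 + (27-1)×2 = 77
S_27 = 27/2 × (25 + 77)
S_27 = 27/2 × 102 = 1377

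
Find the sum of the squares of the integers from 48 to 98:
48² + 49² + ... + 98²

Use ∑_{k=1}^{n} k² = n(n+1)(2n+1)/6, then subtract the first 47 terms.
∑_{k=1}^{98} k² = 98×99×197/6 = 318549
∑_{k=1}^{47} k² = 47×48×95/6 = 35720
∑_{k=48}^{98} k² = 318549 - 35720 = 282829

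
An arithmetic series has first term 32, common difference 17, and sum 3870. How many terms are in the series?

Using S = n/2 × [2a + (n-1)d]
3870 = n/2 × [2(32) + (n-1)(17)]
3870 = n/2 × [64 + 17n - 17]
7740 = n × [47 + 17n]
17n² + (47)n - 7740 = 0
Discriminant: Δ = (47)² - 4(17)(-7740) = 2209 + 526320 = 528529
√Δ = 727
n = [-(47) + √Δ] / (2·17) = (-47 + 727) / 34 = 680 / 34 = 20
(The negative root is discarded since n must be a positive integer.)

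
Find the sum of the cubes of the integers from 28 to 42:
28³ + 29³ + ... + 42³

Use ∑_{k=1}^{n} k³ = [n(n+1)/2]², then subtract the first 27 terms.
∑_{k=1}^{42} k³ = [42×43/2]² = 903² = 815409
∑_{k=1}^{27} k³ = [27×28/2]² = 378² = 142884
∑_{k=28}^{42} k³ = 815409 - 142884 = 672525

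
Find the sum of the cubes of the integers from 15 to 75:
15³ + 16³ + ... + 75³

Use ∑_{k=1}^{n} k³ = [n(n+1)/2]², then subtract the first 14 terms.
∑_{k=1}^{75} k³ = [75×76/2]² = 2850² = 8122500
∑_{k=1}^{14} k³ = [14×15/2]² = 105² = 11025
∑_{k=15}^{75} k³ = 8122500 - 11025 = 8111475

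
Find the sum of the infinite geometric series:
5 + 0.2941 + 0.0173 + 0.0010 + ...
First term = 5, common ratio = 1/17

For |r| < 1, S = a / (1 - r)
S = 5 / (1 - (1/17))
S = 5 / (16/17)
S = 85/16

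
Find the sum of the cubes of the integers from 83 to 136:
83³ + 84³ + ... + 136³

Use ∑_{k=1}^{n} k³ = [n(n+1)/2]², then subtract the first 82 terms.
∑_{k=1}^{136} k³ = [136×137/2]² = 9316² = 86787856
∑_{k=1}^{82} k³ = [82×83/2]² = 3403² = 11580409
∑_{k=83}^{136} k³ = 86787856 - 11580409 = 75207447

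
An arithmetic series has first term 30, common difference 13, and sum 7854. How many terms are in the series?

Using S = n/2 × [2a + (n-1)d]
7854 = n/2 × [2(30) + (n-1)(13)]
7854 = n/2 × [60 + 13n - 13]
15708 = n × [47 + 13n]
13n² + (47)n - 15708 = 0
Discriminant: Δ = (47)² - 4(13)(-15708) = 2209 + 816816 = 819025
√Δ = 905
n = [-(47) + √Δ] / (2·13) = (-47 + 905) / 26 = 858 / 26 = 33
(The negative root is discarded since n must be a positive integer.)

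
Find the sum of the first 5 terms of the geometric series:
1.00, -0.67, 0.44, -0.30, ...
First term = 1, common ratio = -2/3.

Sₙ = a(1 - rⁿ) / (1 - r)
S_5 = 1(1 - (-2/3)^5) / (1 - (-2/3))
S_5 = 1(1 - (-32/243)) / (5/3)
S_5 = 55/81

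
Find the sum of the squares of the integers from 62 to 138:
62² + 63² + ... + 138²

Use ∑_{k=1}^{n} k² = n(n+1)(2n+1)/6, then subtract the first 61 terms.
∑_{k=1}^{138} k² = 138×139×277/6 = 885569
∑_{k=1}^{61} k² = 61×62×123/6 = 77531
∑_{k=62}^{138} k² = 885569 - 77531 = 808038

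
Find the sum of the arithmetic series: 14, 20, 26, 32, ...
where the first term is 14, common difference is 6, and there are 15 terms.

Sₙ = n/2 × (first + last)
Last term = a + (n-1)d = 14 + (15-1)×6 = 98
S_15 = 15/2 × (14 + 98)
S_15 = 15/2 × 112 = 840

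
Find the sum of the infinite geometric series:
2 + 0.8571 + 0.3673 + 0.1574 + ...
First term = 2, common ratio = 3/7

For |r| < 1, S = a / (1 - r)
S = 2 / (1 - (3/7))
S = 2 / (4/7)
S = 7/2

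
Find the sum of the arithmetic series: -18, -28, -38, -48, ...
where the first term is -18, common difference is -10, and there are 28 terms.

Sₙ = n/2 × (first + last)
Last term = a + (n-1)d = -18 + (28-1)×(-10) = -288
S_28 = 28/2 × (-18 + (-288))
S_28 = 28/2 × (-306) = -4284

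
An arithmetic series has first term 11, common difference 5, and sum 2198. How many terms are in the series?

Using S = n/2 × [2a + (n-1)d]
2198 = n/2 × [2(11) + (n-1)(5)]
2198 = n/2 × [22 + 5n - 5]
4396 = n × [17 + 5n]
5n² + (17)n - 4396 = 0
Discriminant: Δ = (17)² - 4(5)(-4396) = 289 + 87920 = 88209
√Δ = 297
n = [-(17) + √Δ] / (2·5) = (-17 + 297) / 10 = 280 / 10 = 28
(The negative root is discarded since n must be a positive integer.)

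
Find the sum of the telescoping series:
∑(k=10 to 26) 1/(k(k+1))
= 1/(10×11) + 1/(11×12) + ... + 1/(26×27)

Partial fractions: 1/(k(k+1)) = 1/k - 1/(k+1)
The series telescopes:
= (1/10 - 1/11) + (1/11 - 1/12) + ... + (1/26 - 1/27)
= 1/10 - 1/27
= 17/270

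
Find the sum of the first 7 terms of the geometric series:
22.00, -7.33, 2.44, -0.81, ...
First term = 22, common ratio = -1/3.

Sₙ = a(1 - rⁿ) / (1 - r)
S_7 = 22(1 - (-1/3)^7) / (1 - (-1/3))
S_7 = 22(1 - (-1/2187)) / (4/3)
S_7 = 12034/729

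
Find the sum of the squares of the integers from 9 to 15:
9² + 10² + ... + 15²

Use ∑_{k=1}^{n} k² = n(n+1)(2n+1)/6, then subtract the first 8 terms.
∑_{k=1}^{15} k² = 15×16×31/6 = 1240
∑_{k=1}^{8} k² = 8×9×17/6 = 204
∑_{k=9}^{15} k² = 1240 - 204 = 1036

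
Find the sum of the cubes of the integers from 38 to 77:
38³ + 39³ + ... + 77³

Use ∑_{k=1}^{n} k³ = [n(n+1)/2]², then subtract the first 37 terms.
∑_{k=1}^{77} k³ = [77×78/2]² = 3003² = 9018009
∑_{k=1}^{37} k³ = [37×38/2]² = 703² = 494209
∑_{k=38}^{77} k³ = 9018009 - 494209 = 8523800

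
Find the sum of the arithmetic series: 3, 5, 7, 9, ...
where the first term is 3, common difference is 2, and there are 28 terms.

Sₙ = n/2 × (first + last)
Last term = a + (n-1)d = 3 + (28-1)×2 = 57
S_28 = 28/2 × (3 + 57)
S_28 = 28/2 × 60 = 840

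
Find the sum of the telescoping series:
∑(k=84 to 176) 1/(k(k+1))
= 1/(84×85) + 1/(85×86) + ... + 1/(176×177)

Partial fractions: 1/(k(k+1)) = 1/k - 1/(k+1)
The series telescopes:
= (1/84 - 1/85) + (1/85 - 1/86) + ... + (1/176 - 1/177)
= 1/84 - 1/177
= 31/4956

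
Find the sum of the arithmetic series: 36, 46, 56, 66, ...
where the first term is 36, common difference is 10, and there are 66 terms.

Sₙ = n/2 × (first + last)
Last term = a + (n-1)d = 36 + (66-1)×10 = 686
S_66 = 66/2 × (36 + 686)
S_66 = 66/2 × 722 = 23826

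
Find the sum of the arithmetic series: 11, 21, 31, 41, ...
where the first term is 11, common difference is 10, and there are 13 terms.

Sₙ = n/2 × (first + last)
Last term = a + (n-1)d = 11 + (13-1)×10 = 131
S_13 = 13/2 × (11 + 131)
S_13 = 13/2 × 142 = 923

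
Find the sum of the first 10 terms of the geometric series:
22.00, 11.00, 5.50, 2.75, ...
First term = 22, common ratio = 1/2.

Sₙ = a(1 - rⁿ) / (1 - r)
S_10 = 22(1 - (1/2)^10) / (1 - (1/2))
S_10 = 22(1 - (1/1024)) / (1/2)
S_10 = 11253/256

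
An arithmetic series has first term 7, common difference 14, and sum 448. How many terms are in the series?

Using S = n/2 × [2a + (n-1)d]
448 = n/2 × [2(7) + (n-1)(14)]
448 = n/2 × [14 + 14n - 14]
896 = n × [0 + 14n]
14n² + (0)n - 896 = 0
Discriminant: Δ = (0)² - 4(14)(-896) = 0 + 50176 = 50176
√Δ = 224
n = [-(0) + √Δ] / (2·14) = (0 + 224) / 28 = 224 / 28 = 8
(The negative root is discarded since n must be a positive integer.)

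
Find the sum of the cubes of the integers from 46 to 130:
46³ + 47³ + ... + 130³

Use ∑_{k=1}^{n} k³ = [n(n+1)/2]², then subtract the first 45 terms.
∑_{k=1}^{130} k³ = [130×131/2]² = 8515² = 72505225
∑_{k=1}^{45} k³ = [45×46/2]² = 1035² = 1071225
∑_{k=46}^{130} k³ = 72505225 - 1071225 = 71434000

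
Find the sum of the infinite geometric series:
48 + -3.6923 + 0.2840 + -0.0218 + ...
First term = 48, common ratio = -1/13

For |r| < 1, S = a / (1 - r)
S = 48 / (1 - (-1/13))
S = 48 / (14/13)
S = 312/7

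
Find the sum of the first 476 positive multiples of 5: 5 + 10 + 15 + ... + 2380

Factor out 5: = 5(1 + 2 + ... + 476) = 5 × n(n+1)/2
= 5 × 476×477/2
= 5 × 113526
= 567630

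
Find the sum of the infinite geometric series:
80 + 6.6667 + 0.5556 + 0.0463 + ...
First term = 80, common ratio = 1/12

For |r| < 1, S = a / (1 - r)
S = 80 / (1 - (1/12))
S = 80 / (11/12)
S = 960/11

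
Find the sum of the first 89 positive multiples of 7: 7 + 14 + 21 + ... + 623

Factor out 7: = 7(1 + 2 + ... + 89) = 7 × n(n+1)/2
= 7 × 89×90/2
= 7 × 4005
= 28035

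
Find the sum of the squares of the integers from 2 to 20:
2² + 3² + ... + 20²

Use ∑_{k=1}^{n} k² = n(n+1)(2n+1)/6, then subtract the first 1 terms.
∑_{k=1}^{20} k² = 20×21×41/6 = 2870
∑_{k=1}^{1} k² = 1×2×3/6 = 1
∑_{k=2}^{20} k² = 2870 - 1 = 2869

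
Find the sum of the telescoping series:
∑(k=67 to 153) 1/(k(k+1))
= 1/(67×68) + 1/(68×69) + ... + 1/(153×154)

Partial fractions: 1/(k(k+1)) = 1/k - 1/(k+1)
The series telescopes:
= (1/67 - 1/68) + (1/68 - 1/69) + ... + (1/153 - 1/154)
= 1/67 - 1/154
= 87/10318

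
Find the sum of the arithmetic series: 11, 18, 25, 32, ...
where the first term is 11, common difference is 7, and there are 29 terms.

Sₙ = n/2 × (first + last)
Last term = a + (n-1)d = 11 + (29-1)×7 = 207
S_29 = 29/2 × (11 + 207)
S_29 = 29/2 × 218 = 3161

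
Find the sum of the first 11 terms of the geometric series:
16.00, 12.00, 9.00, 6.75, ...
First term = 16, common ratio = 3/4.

Sₙ = a(1 - rⁿ) / (1 - r)
S_11 = 16(1 - (3/4)^11) / (1 - (3/4))
S_11 = 16(1 - (177147/4194304)) / (1/4)
S_11 = 4017157/65536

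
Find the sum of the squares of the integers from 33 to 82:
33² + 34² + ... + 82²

Use ∑_{k=1}^{n} k² = n(n+1)(2n+1)/6, then subtract the first 32 terms.
∑_{k=1}^{82} k² = 82×83×165/6 = 187165
∑_{k=1}^{32} k² = 32×33×65/6 = 11440
∑_{k=33}^{82} k² = 187165 - 11440 = 175725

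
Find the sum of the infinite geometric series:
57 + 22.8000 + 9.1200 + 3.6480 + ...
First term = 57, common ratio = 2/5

For |r| < 1, S = a / (1 - r)
S = 57 / (1 - (2/5))
S = 57 / (3/5)
S = 95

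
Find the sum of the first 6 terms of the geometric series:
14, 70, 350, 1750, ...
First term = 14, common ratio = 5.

Sₙ = a(1 - rⁿ) / (1 - r)
S_6 = 14(1 - 5^6) / (1 - 5)
S_6 = 14(1 - 15625) / (-4)
S_6 = 54684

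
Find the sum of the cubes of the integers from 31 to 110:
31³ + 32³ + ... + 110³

Use ∑_{k=1}^{n} k³ = [n(n+1)/2]², then subtract the first 30 terms.
∑_{k=1}^{110} k³ = [110×111/2]² = 6105² = 37271025
∑_{k=1}^{30} k³ = [30×31/2]² = 465² = 216225
∑_{k=31}^{110} k³ = 37271025 - 216225 = 37054800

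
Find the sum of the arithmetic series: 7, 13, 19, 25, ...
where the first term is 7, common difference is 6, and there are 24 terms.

Sₙ = n/2 × (first + last)
Last term = a + (n-1)d = 7 + (24-1)×6 = 145
S_24 = 24/2 × (7 + 145)
S_24 = 24/2 × 152 = 1824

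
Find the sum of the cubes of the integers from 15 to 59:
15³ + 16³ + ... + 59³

Use ∑_{k=1}^{n} k³ = [n(n+1)/2]², then subtract the first 14 terms.
∑_{k=1}^{59} k³ = [59×60/2]² = 1770² = 3132900
∑_{k=1}^{14} k³ = [14×15/2]² = 105² = 11025
∑_{k=15}^{59} k³ = 3132900 - 11025 = 3121875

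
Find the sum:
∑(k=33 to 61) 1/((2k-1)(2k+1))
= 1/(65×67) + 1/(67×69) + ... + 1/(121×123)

Partial fractions: 1/((2k-1)(2k+1)) = (1/2)[1/(2k-1) - 1/(2k+1)]
The series telescopes:
= (1/2)[1/65 - 1/123]
= 29/7995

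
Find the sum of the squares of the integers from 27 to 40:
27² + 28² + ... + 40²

Use ∑_{k=1}^{n} k² = n(n+1)(2n+1)/6, then subtract the first 26 terms.
∑_{k=1}^{40} k² = 40×41×81/6 = 22140
∑_{k=1}^{26} k² = 26×27×53/6 = 6201
∑_{k=27}^{40} k² = 22140 - 6201 = 15939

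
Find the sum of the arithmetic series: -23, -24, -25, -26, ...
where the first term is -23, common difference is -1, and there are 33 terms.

Sₙ = n/2 × (first + last)
Last term = a + (n-1)d = -23 + (33-1)×(-1) = -55
S_33 = 33/2 × (-23 + (-55))
S_33 = 33/2 × (-78) = -1287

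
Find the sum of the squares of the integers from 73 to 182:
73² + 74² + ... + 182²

Use ∑_{k=1}^{n} k² = n(n+1)(2n+1)/6, then subtract the first 72 terms.
∑_{k=1}^{182} k² = 182×183×365/6 = 2026115
∑_{k=1}^{72} k² = 72×73×145/6 = 127020
∑_{k=73}^{182} k² = 2026115 - 127020 = 1899095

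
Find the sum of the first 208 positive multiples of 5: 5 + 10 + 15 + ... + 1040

Factor out 5: = 5(1 + 2 + ... + 208) = 5 × n(n+1)/2
= 5 × 208×209/2
= 5 × 21736
= 108680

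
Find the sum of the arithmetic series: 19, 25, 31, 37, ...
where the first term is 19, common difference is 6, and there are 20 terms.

Sₙ = n/2 × (first + last)
Last term = a + (n-1)d = 19 + (20-1)×6 = 133
S_20 = 20/2 × (19 + 133)
S_20 = 20/2 × 152 = 1520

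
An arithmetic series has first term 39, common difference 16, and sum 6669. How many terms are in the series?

Using S = n/2 × [2a + (n-1)d]
6669 = n/2 × [2(39) + (n-1)(16)]
6669 = n/2 × [78 + 16n - 16]
13338 = n × [62 + 16n]
16n² + (62)n - 13338 = 0
Discriminant: Δ = (62)² - 4(16)(-13338) = 3844 + 853632 = 857476
√Δ = 926
n = [-(62) + √Δ] / (2·16) = (-62 + 926) / 32 = 864 / 32 = 27
(The negative root is discarded since n must be a positive integer.)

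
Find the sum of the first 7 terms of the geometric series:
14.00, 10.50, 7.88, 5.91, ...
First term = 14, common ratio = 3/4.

Sₙ = a(1 - rⁿ) / (1 - r)
S_7 = 14(1 - (3/4)^7) / (1 - (3/4))
S_7 = 14(1 - (2187/16384)) / (1/4)
S_7 = 99379/2048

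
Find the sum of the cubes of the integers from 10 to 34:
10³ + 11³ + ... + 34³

Use ∑_{k=1}^{n} k³ = [n(n+1)/2]², then subtract the first 9 terms.
∑_{k=1}^{34} k³ = [34×35/2]² = 595² = 354025
∑_{k=1}^{9} k³ = [9×10/2]² = 45² = 2025
∑_{k=10}^{34} k³ = 354025 - 2025 = 352000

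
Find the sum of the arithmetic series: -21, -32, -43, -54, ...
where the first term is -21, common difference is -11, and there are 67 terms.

Sₙ = n/2 × (first + last)
Last term = a + (n-1)d = -21 + (67-1)×(-11) = -747
S_67 = 67/2 × (-21 + (-747))
S_67 = 67/2 × (-768) = -25728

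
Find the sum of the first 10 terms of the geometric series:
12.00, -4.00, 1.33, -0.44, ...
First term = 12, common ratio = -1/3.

Sₙ = a(1 - rⁿ) / (1 - r)
S_10 = 12(1 - (-1/3)^10) / (1 - (-1/3))
S_10 = 12(1 - (1/59049)) / (4/3)
S_10 = 59048/6561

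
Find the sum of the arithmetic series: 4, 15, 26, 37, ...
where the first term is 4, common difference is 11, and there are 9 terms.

Sₙ = n/2 × (first + last)
Last term = a + (n-1)d = 4 + (9-1)×11 = 92
S_9 = 9/2 × (4 + 92)
S_9 = 9/2 × 96 = 432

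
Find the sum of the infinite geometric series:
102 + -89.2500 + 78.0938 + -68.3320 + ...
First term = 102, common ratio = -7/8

For |r| < 1, S = a / (1 - r)
S = 102 / (1 - (-7/8))
S = 102 / (15/8)
S = 272/5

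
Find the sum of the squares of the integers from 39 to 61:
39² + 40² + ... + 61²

Use ∑_{k=1}^{n} k² = n(n+1)(2n+1)/6, then subtract the first 38 terms.
∑_{k=1}^{61} k² = 61×62×123/6 = 77531
∑_{k=1}^{38} k² = 38×39×77/6 = 19019
∑_{k=39}^{61} k² = 77531 - 19019 = 58512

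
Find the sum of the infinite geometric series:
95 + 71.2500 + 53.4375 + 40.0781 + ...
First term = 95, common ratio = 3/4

For |r| < 1, S = a / (1 - r)
S = 95 / (1 - (3/4))
S = 95 / (1/4)
S = 380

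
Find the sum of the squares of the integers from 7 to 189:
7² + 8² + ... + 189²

Use ∑_{k=1}^{n} k² = n(n+1)(2n+1)/6, then subtract the first 6 terms.
∑_{k=1}^{189} k² = 189×190×379/6 = 2268315
∑_{k=1}^{6} k² = 6×7×13/6 = 91
∑_{k=7}^{189} k² = 2268315 - 91 = 2268224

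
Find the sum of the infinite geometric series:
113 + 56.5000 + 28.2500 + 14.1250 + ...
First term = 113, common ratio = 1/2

For |r| < 1, S = a / (1 - r)
S = 113 / (1 - (1/2))
S = 113 / (1/2)
S = 226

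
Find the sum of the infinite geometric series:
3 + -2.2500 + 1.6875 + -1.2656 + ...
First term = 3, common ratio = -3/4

For |r| < 1, S = a / (1 - r)
S = 3 / (1 - (-3/4))
S = 3 / (7/4)
S = 12/7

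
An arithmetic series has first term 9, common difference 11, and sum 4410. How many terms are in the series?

Using S = n/2 × [2a + (n-1)d]
4410 = n/2 × [2(9) + (n-1)(11)]
4410 = n/2 × [18 + 11n - 11]
8820 = n × [7 + 11n]
11n² + (7)n - 8820 = 0
Discriminant: Δ = (7)² - 4(11)(-8820) = 49 + 388080 = 388129
√Δ = 623
n = [-(7) + √Δ] / (2·11) = (-7 + 623) / 22 = 616 / 22 = 28
(The negative root is discarded since n must be a positive integer.)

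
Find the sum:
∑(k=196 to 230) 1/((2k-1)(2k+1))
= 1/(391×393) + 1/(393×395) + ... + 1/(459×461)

Partial fractions: 1/((2k-1)(2k+1)) = (1/2)[1/(2k-1) - 1/(2k+1)]
The series telescopes:
= (1/2)[1/391 - 1/461]
= 35/180251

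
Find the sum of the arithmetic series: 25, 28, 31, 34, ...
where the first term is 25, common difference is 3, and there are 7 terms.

Sₙ = n/2 × (first + last)
Last term = a + (n-1)d = 25 + (7-1)×3 = 43
S_7 = 7/2 × (25 + 43)
S_7 = 7/2 × 68 = 238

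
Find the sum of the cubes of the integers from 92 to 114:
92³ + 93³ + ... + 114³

Use ∑_{k=1}^{n} k³ = [n(n+1)/2]², then subtract the first 91 terms.
∑_{k=1}^{114} k³ = [114×115/2]² = 6555² = 42968025
∑_{k=1}^{91} k³ = [91×92/2]² = 4186² = 17522596
∑_{k=92}^{114} k³ = 42968025 - 17522596 = 25445429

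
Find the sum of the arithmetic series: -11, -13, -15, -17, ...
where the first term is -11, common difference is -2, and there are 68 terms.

Sₙ = n/2 × (first + last)
Last term = a + (n-1)d = -11 + (68-1)×(-2) = -145
S_68 = 68/2 × (-11 + (-145))
S_68 = 68/2 × (-156) = -5304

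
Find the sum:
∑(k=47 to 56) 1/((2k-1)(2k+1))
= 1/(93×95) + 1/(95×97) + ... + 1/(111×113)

Partial fractions: 1/((2k-1)(2k+1)) = (1/2)[1/(2k-1) - 1/(2k+1)]
The series telescopes:
= (1/2)[1/93 - 1/113]
= 10/10509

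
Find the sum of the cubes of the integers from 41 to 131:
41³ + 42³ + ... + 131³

Use ∑_{k=1}^{n} k³ = [n(n+1)/2]², then subtract the first 40 terms.
∑_{k=1}^{131} k³ = [131×132/2]² = 8646² = 74753316
∑_{k=1}^{40} k³ = [40×41/2]² = 820² = 672400
∑_{k=41}^{131} k³ = 74753316 - 672400 = 74080916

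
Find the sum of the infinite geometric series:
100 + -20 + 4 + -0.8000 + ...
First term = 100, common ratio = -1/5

For |r| < 1, S = a / (1 - r)
S = 100 / (1 - (-1/5))
S = 100 / (6/5)
S = 250/3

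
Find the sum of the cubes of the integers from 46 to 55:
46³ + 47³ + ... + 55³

Use ∑_{k=1}^{n} k³ = [n(n+1)/2]², then subtract the first 45 terms.
∑_{k=1}^{55} k³ = [55×56/2]² = 1540² = 2371600
∑_{k=1}^{45} k³ = [45×46/2]² = 1035² = 1071225
∑_{k=46}^{55} k³ = 2371600 - 1071225 = 1300375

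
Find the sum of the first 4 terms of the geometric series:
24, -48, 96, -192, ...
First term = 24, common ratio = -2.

Sₙ = a(1 - rⁿ) / (1 - r)
S_4 = 24(1 - (-2)^4) / (1 - (-2))
S_4 = 24(1 - 16) / (3)
S_4 = -120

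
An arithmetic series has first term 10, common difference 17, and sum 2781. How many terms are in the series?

Using S = n/2 × [2a + (n-1)d]
2781 = n/2 × [2(10) + (n-1)(17)]
2781 = n/2 × [20 + 17n - 17]
5562 = n × [3 + 17n]
17n² + (3)n - 5562 = 0
Discriminant: Δ = (3)² - 4(17)(-5562) = 9 + 378216 = 378225
√Δ = 615
n = [-(3) + √Δ] / (2·17) = (-3 + 615) / 34 = 612 / 34 = 18
(The negative root is discarded since n must be a positive integer.)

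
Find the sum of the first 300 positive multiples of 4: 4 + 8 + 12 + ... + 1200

Factor out 4: = 4(1 + 2 + ... + 300) = 4 × n(n+1)/2
= 4 × 300×301/2
= 4 × 45150
= 180600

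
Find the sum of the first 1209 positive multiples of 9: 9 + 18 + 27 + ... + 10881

Factor out 9: = 9(1 + 2 + ... + 1209) = 9 × n(n+1)/2
= 9 × 1209×1210/2
= 9 × 731445
= 6583005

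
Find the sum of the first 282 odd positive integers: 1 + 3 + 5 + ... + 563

Sum of first n odd numbers = n²
= 282²
= 79524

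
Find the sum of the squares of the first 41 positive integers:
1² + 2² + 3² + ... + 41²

Formula: ∑k² = n(n+1)(2n+1)/6
= 41×42×83/6
= 142926/6
= 23821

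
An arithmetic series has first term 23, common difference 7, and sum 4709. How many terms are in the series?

Using S = n/2 × [2a + (n-1)d]
4709 = n/2 × [2(23) + (n-1)(7)]
4709 = n/2 × [46 + 7n - 7]
9418 = n × [39 + 7n]
7n² + (39)n - 9418 = 0
Discriminant: Δ = (39)² - 4(7)(-9418) = 1521 + 263704 = 265225
√Δ = 515
n = [-(39) + √Δ] / (2·7) = (-39 + 515) / 14 = 476 / 14 = 34
(The negative root is discarded since n must be a positive integer.)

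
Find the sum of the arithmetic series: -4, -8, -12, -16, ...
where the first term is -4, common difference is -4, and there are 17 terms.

Sₙ = n/2 × (first + last)
Last term = a + (n-1)d = -4 + (17-1)×(-4) = -68
S_17 = 17/2 × (-4 + (-68))
S_17 = 17/2 × (-72) = -612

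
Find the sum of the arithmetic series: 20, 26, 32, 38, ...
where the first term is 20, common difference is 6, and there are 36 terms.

Sₙ = n/2 × (first + last)
Last term = a + (n-1)d = 20 + (36-1)×6 = 230
S_36 = 36/2 × (20 + 230)
S_36 = 36/2 × 250 = 4500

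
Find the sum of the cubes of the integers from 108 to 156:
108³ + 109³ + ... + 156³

Use ∑_{k=1}^{n} k³ = [n(n+1)/2]², then subtract the first 107 terms.
∑_{k=1}^{156} k³ = [156×157/2]² = 12246² = 149964516
∑_{k=1}^{107} k³ = [107×108/2]² = 5778² = 33385284
∑_{k=108}^{156} k³ = 149964516 - 33385284 = 116579232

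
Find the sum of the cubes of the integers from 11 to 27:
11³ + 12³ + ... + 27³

Use ∑_{k=1}^{n} k³ = [n(n+1)/2]², then subtract the first 10 terms.
∑_{k=1}^{27} k³ = [27×28/2]² = 378² = 142884
∑_{k=1}^{10} k³ = [10×11/2]² = 55² = 3025
∑_{k=11}^{27} k³ = 142884 - 3025 = 139859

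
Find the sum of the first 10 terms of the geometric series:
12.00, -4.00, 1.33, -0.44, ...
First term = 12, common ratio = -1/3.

Sₙ = a(1 - rⁿ) / (1 - r)
S_10 = 12(1 - (-1/3)^10) / (1 - (-1/3))
S_10 = 12(1 - (1/59049)) / (4/3)
S_10 = 59048/6561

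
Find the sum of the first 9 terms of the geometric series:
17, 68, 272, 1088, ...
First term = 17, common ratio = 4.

Sₙ = a(1 - rⁿ) / (1 - r)
S_9 = 17(1 - 4^9) / (1 - 4)
S_9 = 17(1 - 262144) / (-3)
S_9 = 1485477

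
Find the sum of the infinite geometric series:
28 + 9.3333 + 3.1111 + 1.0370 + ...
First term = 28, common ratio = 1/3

For |r| < 1, S = a / (1 - r)
S = 28 / (1 - (1/3))
S = 28 / (2/3)
S = 42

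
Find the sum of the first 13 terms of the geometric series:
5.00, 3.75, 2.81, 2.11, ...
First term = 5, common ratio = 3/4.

Sₙ = a(1 - rⁿ) / (1 - r)
S_13 = 5(1 - (3/4)^13) / (1 - (3/4))
S_13 = 5(1 - (1594323/67108864)) / (1/4)
S_13 = 327572705/16777216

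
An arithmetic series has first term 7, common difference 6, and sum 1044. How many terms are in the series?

Using S = n/2 × [2a + (n-1)d]
1044 = n/2 × [2(7) + (n-1)(6)]
1044 = n/2 × [14 + 6n - 6]
2088 = n × [8 + 6n]
6n² + (8)n - 2088 = 0
Discriminant: Δ = (8)² - 4(6)(-2088) = 64 + 50112 = 50176
√Δ = 224
n = [-(8) + √Δ] / (2·6) = (-8 + 224) / 12 = 216 / 12 = 18
(The negative root is discarded since n must be a positive integer.)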